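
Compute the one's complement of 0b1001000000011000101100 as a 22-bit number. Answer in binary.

0b0110111111100111010011

Invert each bit: 1001000000011000101100 → 0110111111100111010011.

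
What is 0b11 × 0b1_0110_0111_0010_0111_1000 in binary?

0b10000110101011101101000

Multiply each base-2 digit by 3, carrying:
  0×3 = 0 → write 0
  0×3 = 0 → write 0
  0×3 = 0 → write 0
  1×3 = 3 → write 1 carry 1
  1×3+1 = 4 → write 0 carry 2
  1×3+2 = 5 → write 1 carry 2
  1×3+2 = 5 → write 1 carry 2
  0×3+2 = 2 → write 0 carry 1
  0×3+1 = 1 → write 1
  1×3 = 3 → write 1 carry 1
  0×3+1 = 1 → write 1
  0×3 = 0 → write 0
  1×3 = 3 → write 1 carry 1
  1×3+1 = 4 → write 0 carry 2
  1×3+2 = 5 → write 1 carry 2
  0×3+2 = 2 → write 0 carry 1
  0×3+1 = 1 → write 1
  1×3 = 3 → write 1 carry 1
  1×3+1 = 4 → write 0 carry 2
  0×3+2 = 2 → write 0 carry 1
  1×3+1 = 4 → write 0 carry 2
  remaining carry: 10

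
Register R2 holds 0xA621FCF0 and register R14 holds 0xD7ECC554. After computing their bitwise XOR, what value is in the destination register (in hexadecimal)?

XOR each hex digit independently (no carries):
  A^D=7, 6^7=1, 2^E=C, 1^C=D, F^C=3, C^5=9, F^5=A, 0^4=4

0x71CD39A4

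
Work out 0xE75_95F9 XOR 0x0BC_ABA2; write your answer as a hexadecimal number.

XOR each hex digit independently (no carries):
  E^0=E, 7^B=C, 5^C=9, 9^A=3, 5^B=E, F^A=5, 9^2=B

0xEC93E5B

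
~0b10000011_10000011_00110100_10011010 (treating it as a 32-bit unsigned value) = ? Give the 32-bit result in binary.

0b01111100011111001100101101100101

Invert each bit: 10000011100000110011010010011010 → 01111100011111001100101101100101.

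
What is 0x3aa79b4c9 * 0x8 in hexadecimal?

Multiply each base-16 digit by 8, carrying:
  9×8 = 72 → write 8 carry 4
  c×8+4 = 100 → write 4 carry 6
  4×8+6 = 38 → write 6 carry 2
  b×8+2 = 90 → write a carry 5
  9×8+5 = 77 → write d carry 4
  7×8+4 = 60 → write c carry 3
  a×8+3 = 83 → write 3 carry 5
  a×8+5 = 85 → write 5 carry 5
  3×8+5 = 29 → write d carry 1
  remaining carry: 1

0x1d53cda648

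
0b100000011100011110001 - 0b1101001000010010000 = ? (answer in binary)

Subtract column by column in base 2:
  1-0 → 1
  0-0 → 0
  0-0 → 0
  0-0 → 0
  1-1 → 0
  1-0 → 1
  1-0 → 1
  1-1 → 0
  0-0 → 0
  0-0 → 0
  0-0 → 0
  1-0 → 1
  1-1 → 0
  1-0 → 1
  0-0 → 0
  0-1 → 1 (borrow)
  0-0-1 → 1 (borrow)
  0-1-1 → 0 (borrow)
  0-1-1 → 0 (borrow)
  0-0-1 → 1 (borrow)
  1-0-1 → 0

0b10011010100001100001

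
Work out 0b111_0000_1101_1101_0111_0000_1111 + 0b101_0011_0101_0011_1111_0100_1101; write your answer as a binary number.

0b1100010000110001011001011100

Add column by column in base 2, right to left:
  1+1 = 0 carry 1
  1+0+1 = 0 carry 1
  1+1+1 = 1 carry 1
  1+1+1 = 1 carry 1
  0+0+1 = 1
  0+0 = 0
  0+1 = 1
  0+0 = 0
  1+1 = 0 carry 1
  1+1+1 = 1 carry 1
  1+1+1 = 1 carry 1
  0+1+1 = 0 carry 1
  1+1+1 = 1 carry 1
  0+1+1 = 0 carry 1
  1+0+1 = 0 carry 1
  1+0+1 = 0 carry 1
  1+1+1 = 1 carry 1
  0+0+1 = 1
  1+1 = 0 carry 1
  1+0+1 = 0 carry 1
  0+1+1 = 0 carry 1
  0+1+1 = 0 carry 1
  0+0+1 = 1
  0+0 = 0
  1+1 = 0 carry 1
  1+0+1 = 0 carry 1
  1+1+1 = 1 carry 1
  final carry 1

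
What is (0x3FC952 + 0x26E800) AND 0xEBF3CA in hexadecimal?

0x62B142

Add column by column in base 16, right to left:
  2+0 = 2
  5+0 = 5
  9+8 = 1 carry 1
  C+E+1 = B carry 1
  F+6+1 = 6 carry 1
  3+2+1 = 6
Sum = 0x66B152; now AND with 0xEBF3CA:
  6&E=6, 6&B=2, B&F=B, 1&3=1, 5&C=4, 2&A=2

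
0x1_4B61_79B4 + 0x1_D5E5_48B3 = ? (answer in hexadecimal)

0x32146C267

Add column by column in base 16, right to left:
  4+3 = 7
  B+B = 6 carry 1
  9+8+1 = 2 carry 1
  7+4+1 = C
  1+5 = 6
  6+E = 4 carry 1
  B+5+1 = 1 carry 1
  4+D+1 = 2 carry 1
  1+1+1 = 3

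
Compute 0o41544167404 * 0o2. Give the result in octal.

0o103310357010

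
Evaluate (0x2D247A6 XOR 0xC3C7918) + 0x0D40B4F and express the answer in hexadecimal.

0xFC24A0D

First 0x2D247A6 XOR 0xC3C7918 = 0xEEE3EBE.
Add column by column in base 16, right to left:
  E+F = D carry 1
  B+4+1 = 0 carry 1
  E+B+1 = A carry 1
  3+0+1 = 4
  E+4 = 2 carry 1
  E+D+1 = C carry 1
  E+0+1 = F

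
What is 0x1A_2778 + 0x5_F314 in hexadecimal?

0x201A8C

Add column by column in base 16, right to left:
  8+4 = C
  7+1 = 8
  7+3 = A
  2+F = 1 carry 1
  A+5+1 = 0 carry 1
  1+0+1 = 2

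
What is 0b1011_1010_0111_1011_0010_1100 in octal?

0o56475454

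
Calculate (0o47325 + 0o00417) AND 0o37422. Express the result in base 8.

Add column by column in base 8, right to left:
  5+7 = 4 carry 1
  2+1+1 = 4
  3+4 = 7
  7+0 = 7
  4+0 = 4
Sum = 0o47744; now AND with 0o37422:
  4&3=0, 7&7=7, 7&4=4, 4&2=0, 4&2=0

0o7400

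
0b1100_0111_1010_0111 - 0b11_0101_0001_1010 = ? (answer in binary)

0b1001001010001101

Subtract column by column in base 2:
  1-0 → 1
  1-1 → 0
  1-0 → 1
  0-1 → 1 (borrow)
  0-1-1 → 0 (borrow)
  1-0-1 → 0
  0-0 → 0
  1-0 → 1
  1-1 → 0
  1-0 → 1
  1-1 → 0
  0-0 → 0
  0-1 → 1 (borrow)
  0-1-1 → 0 (borrow)
  1-0-1 → 0
  1-0 → 1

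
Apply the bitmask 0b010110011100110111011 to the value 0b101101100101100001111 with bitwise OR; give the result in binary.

OR bit by bit (1 where either bit is 1):
  101101100101100001111
| 010110011100110111011
= 111111111101110111111

0b111111111101110111111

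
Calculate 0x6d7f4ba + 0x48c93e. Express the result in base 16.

0x720bdf8

Add column by column in base 16, right to left:
  a+e = 8 carry 1
  b+3+1 = f
  4+9 = d
  f+c = b carry 1
  7+8+1 = 0 carry 1
  d+4+1 = 2 carry 1
  6+0+1 = 7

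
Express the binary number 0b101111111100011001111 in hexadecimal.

Group the bits into nibbles: 0001 0111 1111 1000 1100 1111 → 17F8CF.

0x17F8CF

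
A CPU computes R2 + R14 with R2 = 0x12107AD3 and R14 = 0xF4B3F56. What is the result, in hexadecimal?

0x215BBA29

Add column by column in base 16, right to left:
  3+6 = 9
  D+5 = 2 carry 1
  A+F+1 = A carry 1
  7+3+1 = B
  0+B = B
  1+4 = 5
  2+F = 1 carry 1
  1+0+1 = 2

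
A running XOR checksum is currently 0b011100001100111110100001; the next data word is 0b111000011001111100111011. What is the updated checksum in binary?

XOR bit by bit (1 where the bits differ):
  011100001100111110100001
^ 111000011001111100111011
= 100100010101000010011010

0b100100010101000010011010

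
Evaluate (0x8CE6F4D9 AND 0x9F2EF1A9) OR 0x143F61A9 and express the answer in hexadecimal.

0x9C3FF1A9

0x8CE6F4D9 AND 0x9F2EF1A9 = 0x8C26F089.
Then OR with 0x143F61A9.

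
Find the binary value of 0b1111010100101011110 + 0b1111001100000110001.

0b11110100000110001111

Add column by column in base 2, right to left:
  0+1 = 1
  1+0 = 1
  1+0 = 1
  1+0 = 1
  1+1 = 0 carry 1
  0+1+1 = 0 carry 1
  1+0+1 = 0 carry 1
  0+0+1 = 1
  1+0 = 1
  0+0 = 0
  0+0 = 0
  1+1 = 0 carry 1
  0+1+1 = 0 carry 1
  1+0+1 = 0 carry 1
  0+0+1 = 1
  1+1 = 0 carry 1
  1+1+1 = 1 carry 1
  1+1+1 = 1 carry 1
  1+1+1 = 1 carry 1
  final carry 1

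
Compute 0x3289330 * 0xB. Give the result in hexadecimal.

0x22BE5310

Multiply each base-16 digit by 11, carrying:
  0×11 = 0 → write 0
  3×11 = 33 → write 1 carry 2
  3×11+2 = 35 → write 3 carry 2
  9×11+2 = 101 → write 5 carry 6
  8×11+6 = 94 → write E carry 5
  2×11+5 = 27 → write B carry 1
  3×11+1 = 34 → write 2 carry 2
  remaining carry: 2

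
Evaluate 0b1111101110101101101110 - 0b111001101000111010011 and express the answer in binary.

0b1000100001100110011011

Subtract column by column in base 2:
  0-1 → 1 (borrow)
  1-1-1 → 1 (borrow)
  1-0-1 → 0
  1-0 → 1
  0-1 → 1 (borrow)
  1-0-1 → 0
  1-1 → 0
  0-1 → 1 (borrow)
  1-1-1 → 1 (borrow)
  1-0-1 → 0
  0-0 → 0
  1-0 → 1
  0-1 → 1 (borrow)
  1-0-1 → 0
  1-1 → 0
  1-1 → 0
  0-0 → 0
  1-0 → 1
  1-1 → 0
  1-1 → 0
  1-1 → 0
  1-0 → 1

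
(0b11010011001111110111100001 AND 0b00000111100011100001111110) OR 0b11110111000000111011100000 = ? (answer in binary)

0b11010011001111110111100001 AND 0b00000111100011100001111110 = 0b00000011000011100001100000.
Then OR with 0b11110111000000111011100000.

0b11110111000011111011100000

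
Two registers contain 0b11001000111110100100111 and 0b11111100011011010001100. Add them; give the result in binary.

0b111000101011001110110011

Add column by column in base 2, right to left:
  1+0 = 1
  1+0 = 1
  1+1 = 0 carry 1
  0+1+1 = 0 carry 1
  0+0+1 = 1
  1+0 = 1
  0+0 = 0
  0+1 = 1
  1+0 = 1
  0+1 = 1
  1+1 = 0 carry 1
  1+0+1 = 0 carry 1
  1+1+1 = 1 carry 1
  1+1+1 = 1 carry 1
  1+0+1 = 0 carry 1
  0+0+1 = 1
  0+0 = 0
  0+1 = 1
  1+1 = 0 carry 1
  0+1+1 = 0 carry 1
  0+1+1 = 0 carry 1
  1+1+1 = 1 carry 1
  1+1+1 = 1 carry 1
  final carry 1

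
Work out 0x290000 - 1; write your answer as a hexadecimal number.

0x28FFFF

The trailing 4 digits are 0, so subtracting 1 borrows through: they become F and the next digit up decrements.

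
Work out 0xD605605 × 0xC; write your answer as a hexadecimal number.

0xA084083C

Multiply each base-16 digit by 12, carrying:
  5×12 = 60 → write C carry 3
  0×12+3 = 3 → write 3
  6×12 = 72 → write 8 carry 4
  5×12+4 = 64 → write 0 carry 4
  0×12+4 = 4 → write 4
  6×12 = 72 → write 8 carry 4
  D×12+4 = 160 → write 0 carry 10
  remaining carry: A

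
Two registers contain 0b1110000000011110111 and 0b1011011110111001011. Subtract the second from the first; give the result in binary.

Subtract column by column in base 2:
  1-1 → 0
  1-1 → 0
  1-0 → 1
  0-1 → 1 (borrow)
  1-0-1 → 0
  1-0 → 1
  1-1 → 0
  1-1 → 0
  0-1 → 1 (borrow)
  0-0-1 → 1 (borrow)
  0-1-1 → 0 (borrow)
  0-1-1 → 0 (borrow)
  0-1-1 → 0 (borrow)
  0-1-1 → 0 (borrow)
  0-0-1 → 1 (borrow)
  0-1-1 → 0 (borrow)
  1-1-1 → 1 (borrow)
  1-0-1 → 0
  1-1 → 0

0b10100001100101100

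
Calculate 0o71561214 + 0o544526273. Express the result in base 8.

Add column by column in base 8, right to left:
  4+3 = 7
  1+7 = 0 carry 1
  2+2+1 = 5
  1+6 = 7
  6+2 = 0 carry 1
  5+5+1 = 3 carry 1
  1+4+1 = 6
  7+4 = 3 carry 1
  0+5+1 = 6

0o636307507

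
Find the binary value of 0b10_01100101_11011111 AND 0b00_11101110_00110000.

AND bit by bit (1 only where both bits are 1):
  100110010111011111
& 001110111000110000
= 000110010000010000

0b000110010000010000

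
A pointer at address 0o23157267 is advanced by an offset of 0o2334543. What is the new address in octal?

0o25514032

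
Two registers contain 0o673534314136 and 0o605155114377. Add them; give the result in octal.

0o1500711430535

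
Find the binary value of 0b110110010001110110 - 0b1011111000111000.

Subtract column by column in base 2:
  0-0 → 0
  1-0 → 1
  1-0 → 1
  0-1 → 1 (borrow)
  1-1-1 → 1 (borrow)
  1-1-1 → 1 (borrow)
  1-0-1 → 0
  0-0 → 0
  0-0 → 0
  0-1 → 1 (borrow)
  1-1-1 → 1 (borrow)
  0-1-1 → 0 (borrow)
  0-1-1 → 0 (borrow)
  1-1-1 → 1 (borrow)
  1-0-1 → 0
  0-1 → 1 (borrow)
  1-0-1 → 0
  1-0 → 1

0b101010011000111110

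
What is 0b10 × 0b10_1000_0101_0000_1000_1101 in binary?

0b10100001010000100011010

Multiply each base-2 digit by 2, carrying:
  1×2 = 2 → write 0 carry 1
  0×2+1 = 1 → write 1
  1×2 = 2 → write 0 carry 1
  1×2+1 = 3 → write 1 carry 1
  0×2+1 = 1 → write 1
  0×2 = 0 → write 0
  0×2 = 0 → write 0
  1×2 = 2 → write 0 carry 1
  0×2+1 = 1 → write 1
  0×2 = 0 → write 0
  0×2 = 0 → write 0
  0×2 = 0 → write 0
  1×2 = 2 → write 0 carry 1
  0×2+1 = 1 → write 1
  1×2 = 2 → write 0 carry 1
  0×2+1 = 1 → write 1
  0×2 = 0 → write 0
  0×2 = 0 → write 0
  0×2 = 0 → write 0
  1×2 = 2 → write 0 carry 1
  0×2+1 = 1 → write 1
  1×2 = 2 → write 0 carry 1
  remaining carry: 1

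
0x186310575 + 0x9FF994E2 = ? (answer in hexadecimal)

0x2262A9A57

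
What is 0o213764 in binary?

0b10001011111110100

Each octal digit is 3 bits: 2=010 1=001 3=011 7=111 6=110 4=100.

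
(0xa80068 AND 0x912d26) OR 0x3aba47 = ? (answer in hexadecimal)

0xbaba67

0xa80068 AND 0x912d26 = 0x800020.
Then OR with 0x3aba47.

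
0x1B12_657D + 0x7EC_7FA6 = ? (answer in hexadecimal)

Add column by column in base 16, right to left:
  D+6 = 3 carry 1
  7+A+1 = 2 carry 1
  5+F+1 = 5 carry 1
  6+7+1 = E
  2+C = E
  1+E = F
  B+7 = 2 carry 1
  1+0+1 = 2

0x22FEE523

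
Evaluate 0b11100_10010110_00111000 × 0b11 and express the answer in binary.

Multiply each base-2 digit by 3, carrying:
  0×3 = 0 → write 0
  0×3 = 0 → write 0
  0×3 = 0 → write 0
  1×3 = 3 → write 1 carry 1
  1×3+1 = 4 → write 0 carry 2
  1×3+2 = 5 → write 1 carry 2
  0×3+2 = 2 → write 0 carry 1
  0×3+1 = 1 → write 1
  0×3 = 0 → write 0
  1×3 = 3 → write 1 carry 1
  1×3+1 = 4 → write 0 carry 2
  0×3+2 = 2 → write 0 carry 1
  1×3+1 = 4 → write 0 carry 2
  0×3+2 = 2 → write 0 carry 1
  0×3+1 = 1 → write 1
  1×3 = 3 → write 1 carry 1
  0×3+1 = 1 → write 1
  0×3 = 0 → write 0
  1×3 = 3 → write 1 carry 1
  1×3+1 = 4 → write 0 carry 2
  1×3+2 = 5 → write 1 carry 2
  remaining carry: 10

0b10101011100001010101000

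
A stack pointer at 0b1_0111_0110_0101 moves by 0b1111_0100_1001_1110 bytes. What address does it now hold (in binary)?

Add column by column in base 2, right to left:
  1+0 = 1
  0+1 = 1
  1+1 = 0 carry 1
  0+1+1 = 0 carry 1
  0+1+1 = 0 carry 1
  1+0+1 = 0 carry 1
  1+0+1 = 0 carry 1
  0+1+1 = 0 carry 1
  1+0+1 = 0 carry 1
  1+0+1 = 0 carry 1
  1+1+1 = 1 carry 1
  0+0+1 = 1
  1+1 = 0 carry 1
  0+1+1 = 0 carry 1
  0+1+1 = 0 carry 1
  0+1+1 = 0 carry 1
  final carry 1

0b10000110000000011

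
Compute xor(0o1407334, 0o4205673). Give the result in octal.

0o5602547

XOR each oct digit independently (no carries):
  1^4=5, 4^2=6, 0^0=0, 7^5=2, 3^6=5, 3^7=4, 4^3=7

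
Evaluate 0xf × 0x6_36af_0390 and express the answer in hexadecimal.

0x5d34413570

Multiply each base-16 digit by 15, carrying:
  0×15 = 0 → write 0
  9×15 = 135 → write 7 carry 8
  3×15+8 = 53 → write 5 carry 3
  0×15+3 = 3 → write 3
  f×15 = 225 → write 1 carry 14
  a×15+14 = 164 → write 4 carry 10
  6×15+10 = 100 → write 4 carry 6
  3×15+6 = 51 → write 3 carry 3
  6×15+3 = 93 → write d carry 5
  remaining carry: 5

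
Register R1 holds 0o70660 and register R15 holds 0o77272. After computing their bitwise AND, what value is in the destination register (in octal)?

AND each oct digit independently (no carries):
  7&7=7, 0&7=0, 6&2=2, 6&7=6, 0&2=0

0o70260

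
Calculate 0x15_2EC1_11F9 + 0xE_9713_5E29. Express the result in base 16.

0x23C5D47022

Add column by column in base 16, right to left:
  9+9 = 2 carry 1
  F+2+1 = 2 carry 1
  1+E+1 = 0 carry 1
  1+5+1 = 7
  1+3 = 4
  C+1 = D
  E+7 = 5 carry 1
  2+9+1 = C
  5+E = 3 carry 1
  1+0+1 = 2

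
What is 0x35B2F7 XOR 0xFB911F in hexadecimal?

0xCE23E8

XOR each hex digit independently (no carries):
  3^F=C, 5^B=E, B^9=2, 2^1=3, F^1=E, 7^F=8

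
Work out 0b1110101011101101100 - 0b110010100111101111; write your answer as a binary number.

Subtract column by column in base 2:
  0-1 → 1 (borrow)
  0-1-1 → 0 (borrow)
  1-1-1 → 1 (borrow)
  1-1-1 → 1 (borrow)
  0-0-1 → 1 (borrow)
  1-1-1 → 1 (borrow)
  1-1-1 → 1 (borrow)
  0-1-1 → 0 (borrow)
  1-1-1 → 1 (borrow)
  1-0-1 → 0
  1-0 → 1
  0-1 → 1 (borrow)
  1-0-1 → 0
  0-1 → 1 (borrow)
  1-0-1 → 0
  0-0 → 0
  1-1 → 0
  1-1 → 0
  1-0 → 1

0b1000010110101111101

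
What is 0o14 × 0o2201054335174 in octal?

0o33015025136720

Multiply each base-8 digit by 12, carrying:
  4×12 = 48 → write 0 carry 6
  7×12+6 = 90 → write 2 carry 11
  1×12+11 = 23 → write 7 carry 2
  5×12+2 = 62 → write 6 carry 7
  3×12+7 = 43 → write 3 carry 5
  3×12+5 = 41 → write 1 carry 5
  4×12+5 = 53 → write 5 carry 6
  5×12+6 = 66 → write 2 carry 8
  0×12+8 = 8 → write 0 carry 1
  1×12+1 = 13 → write 5 carry 1
  0×12+1 = 1 → write 1
  2×12 = 24 → write 0 carry 3
  2×12+3 = 27 → write 3 carry 3
  remaining carry: 3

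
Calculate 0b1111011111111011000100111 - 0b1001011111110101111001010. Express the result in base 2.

0b110000000000101001011101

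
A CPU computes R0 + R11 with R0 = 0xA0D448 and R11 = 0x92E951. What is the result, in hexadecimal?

0x133BD99

Add column by column in base 16, right to left:
  8+1 = 9
  4+5 = 9
  4+9 = D
  D+E = B carry 1
  0+2+1 = 3
  A+9 = 3 carry 1
  final carry 1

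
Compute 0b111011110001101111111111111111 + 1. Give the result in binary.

The trailing 16 digits are 1 (max in base 2), so adding 1 cascades: they roll to 0 and the next digit up increments.

0b111011110001110000000000000000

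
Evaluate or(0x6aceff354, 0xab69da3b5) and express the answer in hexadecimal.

OR each hex digit independently (no carries):
  6|a=e, a|b=b, c|6=e, e|9=f, f|d=f, f|a=f, 3|3=3, 5|b=f, 4|5=5

0xebefff3f5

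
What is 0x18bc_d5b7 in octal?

0o3057152667

Expand each hex digit to 4 bits: 1=0001 8=1000 b=1011 c=1100 d=1101 5=0101 b=1011 7=0111.
Group the bits in threes: 011 000 101 111 001 101 010 110 110 111 → 3057152667.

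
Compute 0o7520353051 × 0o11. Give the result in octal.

Multiply each base-8 digit by 9, carrying:
  1×9 = 9 → write 1 carry 1
  5×9+1 = 46 → write 6 carry 5
  0×9+5 = 5 → write 5
  3×9 = 27 → write 3 carry 3
  5×9+3 = 48 → write 0 carry 6
  3×9+6 = 33 → write 1 carry 4
  0×9+4 = 4 → write 4
  2×9 = 18 → write 2 carry 2
  5×9+2 = 47 → write 7 carry 5
  7×9+5 = 68 → write 4 carry 8
  remaining carry: 10

0o104724103561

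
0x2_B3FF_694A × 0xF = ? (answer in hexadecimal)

0x288BF72B56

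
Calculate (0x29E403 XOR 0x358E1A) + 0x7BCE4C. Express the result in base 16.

0x983865

First 0x29E403 XOR 0x358E1A = 0x1C6A19.
Add column by column in base 16, right to left:
  9+C = 5 carry 1
  1+4+1 = 6
  A+E = 8 carry 1
  6+C+1 = 3 carry 1
  C+B+1 = 8 carry 1
  1+7+1 = 9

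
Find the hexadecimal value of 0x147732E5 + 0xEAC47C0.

Add column by column in base 16, right to left:
  5+0 = 5
  E+C = A carry 1
  2+7+1 = A
  3+4 = 7
  7+C = 3 carry 1
  7+A+1 = 2 carry 1
  4+E+1 = 3 carry 1
  1+0+1 = 2

0x23237AA5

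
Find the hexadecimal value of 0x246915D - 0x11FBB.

0x24571A2

Subtract column by column in base 16:
  D-B → 2
  5-B → A (borrow)
  1-F-1 → 1 (borrow)
  9-1-1 → 7
  6-1 → 5
  4-0 → 4
  2-0 → 2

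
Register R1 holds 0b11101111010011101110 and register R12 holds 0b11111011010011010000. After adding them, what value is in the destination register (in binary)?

0b111101010100110111110

Add column by column in base 2, right to left:
  0+0 = 0
  1+0 = 1
  1+0 = 1
  1+0 = 1
  0+1 = 1
  1+0 = 1
  1+1 = 0 carry 1
  1+1+1 = 1 carry 1
  0+0+1 = 1
  0+0 = 0
  1+1 = 0 carry 1
  0+0+1 = 1
  1+1 = 0 carry 1
  1+1+1 = 1 carry 1
  1+0+1 = 0 carry 1
  1+1+1 = 1 carry 1
  0+1+1 = 0 carry 1
  1+1+1 = 1 carry 1
  1+1+1 = 1 carry 1
  1+1+1 = 1 carry 1
  final carry 1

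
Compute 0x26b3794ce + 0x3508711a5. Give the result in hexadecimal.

0x5bbbea673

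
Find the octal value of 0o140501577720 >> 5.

5 bits is not a whole number of base-8 digits; in binary: 1100000101000001101111111111010000 >> 5 = 11000001010000011011111111110.

0o3012033776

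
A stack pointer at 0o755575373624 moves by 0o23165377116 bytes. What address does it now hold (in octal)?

Add column by column in base 8, right to left:
  4+6 = 2 carry 1
  2+1+1 = 4
  6+1 = 7
  3+7 = 2 carry 1
  7+7+1 = 7 carry 1
  3+3+1 = 7
  5+5 = 2 carry 1
  7+6+1 = 6 carry 1
  5+1+1 = 7
  5+3 = 0 carry 1
  5+2+1 = 0 carry 1
  7+0+1 = 0 carry 1
  final carry 1

0o1000762772742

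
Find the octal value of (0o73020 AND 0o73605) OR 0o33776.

0o73020 AND 0o73605 = 0o73000.
Then OR with 0o33776.

0o73776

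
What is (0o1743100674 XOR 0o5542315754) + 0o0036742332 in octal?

0o4240157452

First 0o1743100674 XOR 0o5542315754 = 0o4201215120.
Add column by column in base 8, right to left:
  0+2 = 2
  2+3 = 5
  1+3 = 4
  5+2 = 7
  1+4 = 5
  2+7 = 1 carry 1
  1+6+1 = 0 carry 1
  0+3+1 = 4
  2+0 = 2
  4+0 = 4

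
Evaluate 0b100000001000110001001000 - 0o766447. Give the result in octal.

0o37117441

0b100000001000110001001000 = 0o40106110 in octal.
Subtract column by column in base 8:
  0-7 → 1 (borrow)
  1-4-1 → 4 (borrow)
  1-4-1 → 4 (borrow)
  6-6-1 → 7 (borrow)
  0-6-1 → 1 (borrow)
  1-7-1 → 1 (borrow)
  0-0-1 → 7 (borrow)
  4-0-1 → 3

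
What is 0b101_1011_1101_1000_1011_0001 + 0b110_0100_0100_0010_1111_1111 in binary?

0b110000000001101110110000

Add column by column in base 2, right to left:
  1+1 = 0 carry 1
  0+1+1 = 0 carry 1
  0+1+1 = 0 carry 1
  0+1+1 = 0 carry 1
  1+1+1 = 1 carry 1
  1+1+1 = 1 carry 1
  0+1+1 = 0 carry 1
  1+1+1 = 1 carry 1
  0+0+1 = 1
  0+1 = 1
  0+0 = 0
  1+0 = 1
  1+0 = 1
  0+0 = 0
  1+1 = 0 carry 1
  1+0+1 = 0 carry 1
  1+0+1 = 0 carry 1
  1+0+1 = 0 carry 1
  0+1+1 = 0 carry 1
  1+0+1 = 0 carry 1
  1+0+1 = 0 carry 1
  0+1+1 = 0 carry 1
  1+1+1 = 1 carry 1
  final carry 1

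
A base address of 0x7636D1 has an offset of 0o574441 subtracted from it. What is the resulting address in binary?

0b11100110011110110110000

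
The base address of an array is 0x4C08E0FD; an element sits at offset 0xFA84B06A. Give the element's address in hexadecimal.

0x1468D9167

Add column by column in base 16, right to left:
  D+A = 7 carry 1
  F+6+1 = 6 carry 1
  0+0+1 = 1
  E+B = 9 carry 1
  8+4+1 = D
  0+8 = 8
  C+A = 6 carry 1
  4+F+1 = 4 carry 1
  final carry 1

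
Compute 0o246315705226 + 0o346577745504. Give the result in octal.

0o615115652732

Add column by column in base 8, right to left:
  6+4 = 2 carry 1
  2+0+1 = 3
  2+5 = 7
  5+5 = 2 carry 1
  0+4+1 = 5
  7+7 = 6 carry 1
  5+7+1 = 5 carry 1
  1+7+1 = 1 carry 1
  3+5+1 = 1 carry 1
  6+6+1 = 5 carry 1
  4+4+1 = 1 carry 1
  2+3+1 = 6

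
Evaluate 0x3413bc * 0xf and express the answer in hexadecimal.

Multiply each base-16 digit by 15, carrying:
  c×15 = 180 → write 4 carry 11
  b×15+11 = 176 → write 0 carry 11
  3×15+11 = 56 → write 8 carry 3
  1×15+3 = 18 → write 2 carry 1
  4×15+1 = 61 → write d carry 3
  3×15+3 = 48 → write 0 carry 3
  remaining carry: 3

0x30d2804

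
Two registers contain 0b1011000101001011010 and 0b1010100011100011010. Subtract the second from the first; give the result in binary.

0b100001101000000

Subtract column by column in base 2:
  0-0 → 0
  1-1 → 0
  0-0 → 0
  1-1 → 0
  1-1 → 0
  0-0 → 0
  1-0 → 1
  0-0 → 0
  0-1 → 1 (borrow)
  1-1-1 → 1 (borrow)
  0-1-1 → 0 (borrow)
  1-0-1 → 0
  0-0 → 0
  0-0 → 0
  0-1 → 1 (borrow)
  1-0-1 → 0
  1-1 → 0
  0-0 → 0
  1-1 → 0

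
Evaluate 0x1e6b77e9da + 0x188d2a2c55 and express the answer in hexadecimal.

0x36f8a2162f

Add column by column in base 16, right to left:
  a+5 = f
  d+5 = 2 carry 1
  9+c+1 = 6 carry 1
  e+2+1 = 1 carry 1
  7+a+1 = 2 carry 1
  7+2+1 = a
  b+d = 8 carry 1
  6+8+1 = f
  e+8 = 6 carry 1
  1+1+1 = 3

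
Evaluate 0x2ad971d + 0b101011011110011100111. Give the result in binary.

0x2ad971d = 0b10101011011001011100011101 in binary.
Add column by column in base 2, right to left:
  1+1 = 0 carry 1
  0+1+1 = 0 carry 1
  1+1+1 = 1 carry 1
  1+0+1 = 0 carry 1
  1+0+1 = 0 carry 1
  0+1+1 = 0 carry 1
  0+1+1 = 0 carry 1
  0+1+1 = 0 carry 1
  1+0+1 = 0 carry 1
  1+0+1 = 0 carry 1
  1+1+1 = 1 carry 1
  0+1+1 = 0 carry 1
  1+1+1 = 1 carry 1
  0+1+1 = 0 carry 1
  0+0+1 = 1
  1+1 = 0 carry 1
  1+1+1 = 1 carry 1
  0+0+1 = 1
  1+1 = 0 carry 1
  1+0+1 = 0 carry 1
  0+1+1 = 0 carry 1
  1+0+1 = 0 carry 1
  0+0+1 = 1
  1+0 = 1
  0+0 = 0
  1+0 = 1

0b10110000110101010000000100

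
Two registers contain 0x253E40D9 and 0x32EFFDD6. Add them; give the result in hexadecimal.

0x582E3EAF

Add column by column in base 16, right to left:
  9+6 = F
  D+D = A carry 1
  0+D+1 = E
  4+F = 3 carry 1
  E+F+1 = E carry 1
  3+E+1 = 2 carry 1
  5+2+1 = 8
  2+3 = 5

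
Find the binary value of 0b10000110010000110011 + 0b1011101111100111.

Add column by column in base 2, right to left:
  1+1 = 0 carry 1
  1+1+1 = 1 carry 1
  0+1+1 = 0 carry 1
  0+0+1 = 1
  1+0 = 1
  1+1 = 0 carry 1
  0+1+1 = 0 carry 1
  0+1+1 = 0 carry 1
  0+1+1 = 0 carry 1
  0+1+1 = 0 carry 1
  1+0+1 = 0 carry 1
  0+1+1 = 0 carry 1
  0+1+1 = 0 carry 1
  1+1+1 = 1 carry 1
  1+0+1 = 0 carry 1
  0+1+1 = 0 carry 1
  0+0+1 = 1
  0+0 = 0
  0+0 = 0
  1+0 = 1

0b10010010000000011010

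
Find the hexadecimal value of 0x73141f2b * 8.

0x398a0f958

Multiply each base-16 digit by 8, carrying:
  b×8 = 88 → write 8 carry 5
  2×8+5 = 21 → write 5 carry 1
  f×8+1 = 121 → write 9 carry 7
  1×8+7 = 15 → write f
  4×8 = 32 → write 0 carry 2
  1×8+2 = 10 → write a
  3×8 = 24 → write 8 carry 1
  7×8+1 = 57 → write 9 carry 3
  remaining carry: 3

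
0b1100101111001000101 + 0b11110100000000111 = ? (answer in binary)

Add column by column in base 2, right to left:
  1+1 = 0 carry 1
  0+1+1 = 0 carry 1
  1+1+1 = 1 carry 1
  0+0+1 = 1
  0+0 = 0
  0+0 = 0
  1+0 = 1
  0+0 = 0
  0+0 = 0
  1+0 = 1
  1+0 = 1
  1+1 = 0 carry 1
  1+0+1 = 0 carry 1
  0+1+1 = 0 carry 1
  1+1+1 = 1 carry 1
  0+1+1 = 0 carry 1
  0+1+1 = 0 carry 1
  1+0+1 = 0 carry 1
  1+0+1 = 0 carry 1
  final carry 1

0b10000100011001001100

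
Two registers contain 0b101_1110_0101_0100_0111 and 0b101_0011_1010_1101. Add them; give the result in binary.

0b1100011100011110100

Add column by column in base 2, right to left:
  1+1 = 0 carry 1
  1+0+1 = 0 carry 1
  1+1+1 = 1 carry 1
  0+1+1 = 0 carry 1
  0+0+1 = 1
  0+1 = 1
  1+0 = 1
  0+1 = 1
  1+1 = 0 carry 1
  0+1+1 = 0 carry 1
  1+0+1 = 0 carry 1
  0+0+1 = 1
  0+1 = 1
  1+0 = 1
  1+1 = 0 carry 1
  1+0+1 = 0 carry 1
  1+0+1 = 0 carry 1
  0+0+1 = 1
  1+0 = 1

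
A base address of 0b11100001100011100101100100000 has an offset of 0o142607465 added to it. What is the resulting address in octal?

0o3557155125

0b11100001100011100101100100000 = 0o3414345440 in octal.
Add column by column in base 8, right to left:
  0+5 = 5
  4+6 = 2 carry 1
  4+4+1 = 1 carry 1
  5+7+1 = 5 carry 1
  4+0+1 = 5
  3+6 = 1 carry 1
  4+2+1 = 7
  1+4 = 5
  4+1 = 5
  3+0 = 3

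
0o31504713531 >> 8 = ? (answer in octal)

8 bits is not a whole number of base-8 digits; in binary: 11001101000100111001011101011001 >> 8 = 110011010001001110010111.

0o63211627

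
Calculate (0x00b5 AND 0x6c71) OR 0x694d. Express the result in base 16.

0x697d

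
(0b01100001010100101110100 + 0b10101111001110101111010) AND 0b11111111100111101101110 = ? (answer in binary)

0b10000100011001101110

Add column by column in base 2, right to left:
  0+0 = 0
  0+1 = 1
  1+0 = 1
  0+1 = 1
  1+1 = 0 carry 1
  1+1+1 = 1 carry 1
  1+1+1 = 1 carry 1
  0+0+1 = 1
  1+1 = 0 carry 1
  0+0+1 = 1
  0+1 = 1
  1+1 = 0 carry 1
  0+1+1 = 0 carry 1
  1+0+1 = 0 carry 1
  0+0+1 = 1
  1+1 = 0 carry 1
  0+1+1 = 0 carry 1
  0+1+1 = 0 carry 1
  0+1+1 = 0 carry 1
  0+0+1 = 1
  1+1 = 0 carry 1
  1+0+1 = 0 carry 1
  0+1+1 = 0 carry 1
  final carry 1
Sum = 0b100010000100011011101110; now AND with 0b11111111100111101101110:
  100010000100011011101110
& 011111111100111101101110
= 000010000100011001101110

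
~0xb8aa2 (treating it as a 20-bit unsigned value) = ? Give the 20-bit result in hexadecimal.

Each hex digit d becomes f−d:
  b→4, 8→7, a→5, a→5, 2→d

0x4755d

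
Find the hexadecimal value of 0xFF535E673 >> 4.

0xFF535E67

Shifting right by 4 bits = 1 hex digit: drop the last 1.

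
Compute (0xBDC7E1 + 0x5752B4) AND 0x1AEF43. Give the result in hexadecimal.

Add column by column in base 16, right to left:
  1+4 = 5
  E+B = 9 carry 1
  7+2+1 = A
  C+5 = 1 carry 1
  D+7+1 = 5 carry 1
  B+5+1 = 1 carry 1
  final carry 1
Sum = 0x1151A95; now AND with 0x1AEF43:
  1&0=0, 1&1=1, 5&A=0, 1&E=0, A&F=A, 9&4=0, 5&3=1

0x100A01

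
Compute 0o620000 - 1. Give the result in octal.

The trailing 4 digits are 0, so subtracting 1 borrows through: they become 7 and the next digit up decrements.

0o617777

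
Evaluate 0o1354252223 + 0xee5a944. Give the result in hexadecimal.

0o1354252223 = 0xbb15493 in hexadecimal.
Add column by column in base 16, right to left:
  3+4 = 7
  9+4 = d
  4+9 = d
  5+a = f
  1+5 = 6
  b+e = 9 carry 1
  b+e+1 = a carry 1
  final carry 1

0x1a96fdd7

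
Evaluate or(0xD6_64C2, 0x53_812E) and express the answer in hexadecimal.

OR each hex digit independently (no carries):
  D|5=D, 6|3=7, 6|8=E, 4|1=5, C|2=E, 2|E=E

0xD7E5EE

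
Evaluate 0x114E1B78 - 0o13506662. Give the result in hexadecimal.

0o13506662 = 0x2E8DB2 in hexadecimal.
Subtract column by column in base 16:
  8-2 → 6
  7-B → C (borrow)
  B-D-1 → D (borrow)
  1-8-1 → 8 (borrow)
  E-E-1 → F (borrow)
  4-2-1 → 1
  1-0 → 1
  1-0 → 1

0x111F8DC6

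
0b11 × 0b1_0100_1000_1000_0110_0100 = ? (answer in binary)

0b1111011001100100101100

Multiply each base-2 digit by 3, carrying:
  0×3 = 0 → write 0
  0×3 = 0 → write 0
  1×3 = 3 → write 1 carry 1
  0×3+1 = 1 → write 1
  0×3 = 0 → write 0
  1×3 = 3 → write 1 carry 1
  1×3+1 = 4 → write 0 carry 2
  0×3+2 = 2 → write 0 carry 1
  0×3+1 = 1 → write 1
  0×3 = 0 → write 0
  0×3 = 0 → write 0
  1×3 = 3 → write 1 carry 1
  0×3+1 = 1 → write 1
  0×3 = 0 → write 0
  0×3 = 0 → write 0
  1×3 = 3 → write 1 carry 1
  0×3+1 = 1 → write 1
  0×3 = 0 → write 0
  1×3 = 3 → write 1 carry 1
  0×3+1 = 1 → write 1
  1×3 = 3 → write 1 carry 1
  remaining carry: 1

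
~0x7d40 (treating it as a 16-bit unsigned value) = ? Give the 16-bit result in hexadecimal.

0x82bf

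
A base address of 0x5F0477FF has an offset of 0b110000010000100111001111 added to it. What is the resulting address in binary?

0b1011111110001011000000111001110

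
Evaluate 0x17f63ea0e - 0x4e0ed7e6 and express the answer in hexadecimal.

0x131551228

Subtract column by column in base 16:
  e-6 → 8
  0-e → 2 (borrow)
  a-7-1 → 2
  e-d → 1
  3-e → 5 (borrow)
  6-0-1 → 5
  f-e → 1
  7-4 → 3
  1-0 → 1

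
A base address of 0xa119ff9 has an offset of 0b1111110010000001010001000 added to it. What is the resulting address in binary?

0b1100000010101010001010000001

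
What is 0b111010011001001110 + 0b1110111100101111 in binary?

Add column by column in base 2, right to left:
  0+1 = 1
  1+1 = 0 carry 1
  1+1+1 = 1 carry 1
  1+1+1 = 1 carry 1
  0+0+1 = 1
  0+1 = 1
  1+0 = 1
  0+0 = 0
  0+1 = 1
  1+1 = 0 carry 1
  1+1+1 = 1 carry 1
  0+1+1 = 0 carry 1
  0+0+1 = 1
  1+1 = 0 carry 1
  0+1+1 = 0 carry 1
  1+1+1 = 1 carry 1
  1+0+1 = 0 carry 1
  1+0+1 = 0 carry 1
  final carry 1

0b1001001010101111101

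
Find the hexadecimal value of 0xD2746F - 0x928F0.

Subtract column by column in base 16:
  F-0 → F
  6-F → 7 (borrow)
  4-8-1 → B (borrow)
  7-2-1 → 4
  2-9 → 9 (borrow)
  D-0-1 → C

0xC94B7F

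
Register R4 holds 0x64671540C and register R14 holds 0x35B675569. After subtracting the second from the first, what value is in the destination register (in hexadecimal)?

0x2EB09FEA3

Subtract column by column in base 16:
  C-9 → 3
  0-6 → A (borrow)
  4-5-1 → E (borrow)
  5-5-1 → F (borrow)
  1-7-1 → 9 (borrow)
  7-6-1 → 0
  6-B → B (borrow)
  4-5-1 → E (borrow)
  6-3-1 → 2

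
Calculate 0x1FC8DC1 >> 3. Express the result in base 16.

0x3F91B8

3 bits is not a whole number of base-16 digits; in binary: 1111111001000110111000001 >> 3 = 1111111001000110111000.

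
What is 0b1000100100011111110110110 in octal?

0o104437666

Group the bits in threes: 001 000 100 100 011 111 110 110 110 → 104437666.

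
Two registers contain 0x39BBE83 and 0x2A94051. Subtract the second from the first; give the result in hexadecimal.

Subtract column by column in base 16:
  3-1 → 2
  8-5 → 3
  E-0 → E
  B-4 → 7
  B-9 → 2
  9-A → F (borrow)
  3-2-1 → 0

0xF27E32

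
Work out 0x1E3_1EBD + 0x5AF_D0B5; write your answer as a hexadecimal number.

0x792EF72

Add column by column in base 16, right to left:
  D+5 = 2 carry 1
  B+B+1 = 7 carry 1
  E+0+1 = F
  1+D = E
  3+F = 2 carry 1
  E+A+1 = 9 carry 1
  1+5+1 = 7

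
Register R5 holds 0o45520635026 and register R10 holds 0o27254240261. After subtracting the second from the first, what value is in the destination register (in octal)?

Subtract column by column in base 8:
  6-1 → 5
  2-6 → 4 (borrow)
  0-2-1 → 5 (borrow)
  5-0-1 → 4
  3-4 → 7 (borrow)
  6-2-1 → 3
  0-4 → 4 (borrow)
  2-5-1 → 4 (borrow)
  5-2-1 → 2
  5-7 → 6 (borrow)
  4-2-1 → 1

0o16244374545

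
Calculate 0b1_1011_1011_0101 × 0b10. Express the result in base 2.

0b11011101101010

Multiply each base-2 digit by 2, carrying:
  1×2 = 2 → write 0 carry 1
  0×2+1 = 1 → write 1
  1×2 = 2 → write 0 carry 1
  0×2+1 = 1 → write 1
  1×2 = 2 → write 0 carry 1
  1×2+1 = 3 → write 1 carry 1
  0×2+1 = 1 → write 1
  1×2 = 2 → write 0 carry 1
  1×2+1 = 3 → write 1 carry 1
  1×2+1 = 3 → write 1 carry 1
  0×2+1 = 1 → write 1
  1×2 = 2 → write 0 carry 1
  1×2+1 = 3 → write 1 carry 1
  remaining carry: 1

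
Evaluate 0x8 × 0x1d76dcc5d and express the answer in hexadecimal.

Multiply each base-16 digit by 8, carrying:
  d×8 = 104 → write 8 carry 6
  5×8+6 = 46 → write e carry 2
  c×8+2 = 98 → write 2 carry 6
  c×8+6 = 102 → write 6 carry 6
  d×8+6 = 110 → write e carry 6
  6×8+6 = 54 → write 6 carry 3
  7×8+3 = 59 → write b carry 3
  d×8+3 = 107 → write b carry 6
  1×8+6 = 14 → write e

0xebb6e62e8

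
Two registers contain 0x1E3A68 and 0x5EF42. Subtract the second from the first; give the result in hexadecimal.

0x184B26

Subtract column by column in base 16:
  8-2 → 6
  6-4 → 2
  A-F → B (borrow)
  3-E-1 → 4 (borrow)
  E-5-1 → 8
  1-0 → 1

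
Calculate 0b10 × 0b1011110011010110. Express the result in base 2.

Multiply each base-2 digit by 2, carrying:
  0×2 = 0 → write 0
  1×2 = 2 → write 0 carry 1
  1×2+1 = 3 → write 1 carry 1
  0×2+1 = 1 → write 1
  1×2 = 2 → write 0 carry 1
  0×2+1 = 1 → write 1
  1×2 = 2 → write 0 carry 1
  1×2+1 = 3 → write 1 carry 1
  0×2+1 = 1 → write 1
  0×2 = 0 → write 0
  1×2 = 2 → write 0 carry 1
  1×2+1 = 3 → write 1 carry 1
  1×2+1 = 3 → write 1 carry 1
  1×2+1 = 3 → write 1 carry 1
  0×2+1 = 1 → write 1
  1×2 = 2 → write 0 carry 1
  remaining carry: 1

0b10111100110101100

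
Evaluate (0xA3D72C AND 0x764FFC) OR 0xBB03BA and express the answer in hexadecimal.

0xA3D72C AND 0x764FFC = 0x22472C.
Then OR with 0xBB03BA.

0xBB47BE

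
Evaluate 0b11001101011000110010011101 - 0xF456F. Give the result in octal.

0o311443456

0b11001101011000110010011101 = 0o315306235 in octal.
0xF456F = 0o3642557 in octal.
Subtract column by column in base 8:
  5-7 → 6 (borrow)
  3-5-1 → 5 (borrow)
  2-5-1 → 4 (borrow)
  6-2-1 → 3
  0-4 → 4 (borrow)
  3-6-1 → 4 (borrow)
  5-3-1 → 1
  1-0 → 1
  3-0 → 3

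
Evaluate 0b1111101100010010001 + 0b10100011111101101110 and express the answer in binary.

0b100100001011111111111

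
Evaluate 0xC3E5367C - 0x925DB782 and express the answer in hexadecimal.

Subtract column by column in base 16:
  C-2 → A
  7-8 → F (borrow)
  6-7-1 → E (borrow)
  3-B-1 → 7 (borrow)
  5-D-1 → 7 (borrow)
  E-5-1 → 8
  3-2 → 1
  C-9 → 3

0x31877EFA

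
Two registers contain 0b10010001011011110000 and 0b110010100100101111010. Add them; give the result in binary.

0b1000100110000001101010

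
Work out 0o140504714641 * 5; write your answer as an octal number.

0o743130400045

Multiply each base-8 digit by 5, carrying:
  1×5 = 5 → write 5
  4×5 = 20 → write 4 carry 2
  6×5+2 = 32 → write 0 carry 4
  4×5+4 = 24 → write 0 carry 3
  1×5+3 = 8 → write 0 carry 1
  7×5+1 = 36 → write 4 carry 4
  4×5+4 = 24 → write 0 carry 3
  0×5+3 = 3 → write 3
  5×5 = 25 → write 1 carry 3
  0×5+3 = 3 → write 3
  4×5 = 20 → write 4 carry 2
  1×5+2 = 7 → write 7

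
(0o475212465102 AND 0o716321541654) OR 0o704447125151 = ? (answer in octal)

0o714647565151

0o475212465102 AND 0o716321541654 = 0o414200441000.
Then OR with 0o704447125151.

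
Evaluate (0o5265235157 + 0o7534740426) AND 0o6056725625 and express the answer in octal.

Add column by column in base 8, right to left:
  7+6 = 5 carry 1
  5+2+1 = 0 carry 1
  1+4+1 = 6
  5+0 = 5
  3+4 = 7
  2+7 = 1 carry 1
  5+4+1 = 2 carry 1
  6+3+1 = 2 carry 1
  2+5+1 = 0 carry 1
  5+7+1 = 5 carry 1
  final carry 1
Sum = 0o15022175605; now AND with 0o6056725625:
  1&0=0, 5&6=4, 0&0=0, 2&5=0, 2&6=2, 1&7=1, 7&2=2, 5&5=5, 6&6=6, 0&2=0, 5&5=5

0o4002125605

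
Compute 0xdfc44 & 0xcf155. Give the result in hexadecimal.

AND each hex digit independently (no carries):
  d&c=c, f&f=f, c&1=0, 4&5=4, 4&5=4

0xcf044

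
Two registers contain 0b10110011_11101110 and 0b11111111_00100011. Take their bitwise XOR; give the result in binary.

0b0100110011001101

XOR bit by bit (1 where the bits differ):
  1011001111101110
^ 1111111100100011
= 0100110011001101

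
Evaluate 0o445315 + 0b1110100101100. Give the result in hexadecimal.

0x267F9

0o445315 = 0x24ACD in hexadecimal.
0b1110100101100 = 0x1D2C in hexadecimal.
Add column by column in base 16, right to left:
  D+C = 9 carry 1
  C+2+1 = F
  A+D = 7 carry 1
  4+1+1 = 6
  2+0 = 2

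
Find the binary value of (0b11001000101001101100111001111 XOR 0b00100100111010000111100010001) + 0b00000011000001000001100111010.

0b11101111010100101101000011000

First 0b11001000101001101100111001111 XOR 0b00100100111010000111100010001 = 0b11101100010011101011011011110.
Add column by column in base 2, right to left:
  0+0 = 0
  1+1 = 0 carry 1
  1+0+1 = 0 carry 1
  1+1+1 = 1 carry 1
  1+1+1 = 1 carry 1
  0+1+1 = 0 carry 1
  1+0+1 = 0 carry 1
  1+0+1 = 0 carry 1
  0+1+1 = 0 carry 1
  1+1+1 = 1 carry 1
  1+0+1 = 0 carry 1
  0+0+1 = 1
  1+0 = 1
  0+0 = 0
  1+0 = 1
  1+1 = 0 carry 1
  1+0+1 = 0 carry 1
  0+0+1 = 1
  0+0 = 0
  1+0 = 1
  0+0 = 0
  0+1 = 1
  0+1 = 1
  1+0 = 1
  1+0 = 1
  0+0 = 0
  1+0 = 1
  1+0 = 1
  1+0 = 1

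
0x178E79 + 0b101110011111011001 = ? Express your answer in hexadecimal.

0x1A7652

0b101110011111011001 = 0x2E7D9 in hexadecimal.
Add column by column in base 16, right to left:
  9+9 = 2 carry 1
  7+D+1 = 5 carry 1
  E+7+1 = 6 carry 1
  8+E+1 = 7 carry 1
  7+2+1 = A
  1+0 = 1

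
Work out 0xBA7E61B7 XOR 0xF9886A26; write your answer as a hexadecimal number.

XOR each hex digit independently (no carries):
  B^F=4, A^9=3, 7^8=F, E^8=6, 6^6=0, 1^A=B, B^2=9, 7^6=1

0x43F60B91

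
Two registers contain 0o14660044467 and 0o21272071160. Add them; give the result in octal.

Add column by column in base 8, right to left:
  7+0 = 7
  6+6 = 4 carry 1
  4+1+1 = 6
  4+1 = 5
  4+7 = 3 carry 1
  0+0+1 = 1
  0+2 = 2
  6+7 = 5 carry 1
  6+2+1 = 1 carry 1
  4+1+1 = 6
  1+2 = 3

0o36152135647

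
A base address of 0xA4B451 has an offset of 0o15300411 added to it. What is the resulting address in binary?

0b110110100011010101011010

0xA4B451 = 0b101001001011010001010001 in binary.
0o15300411 = 0b1101011000000100001001 in binary.
Add column by column in base 2, right to left:
  1+1 = 0 carry 1
  0+0+1 = 1
  0+0 = 0
  0+1 = 1
  1+0 = 1
  0+0 = 0
  1+0 = 1
  0+0 = 0
  0+1 = 1
  0+0 = 0
  1+0 = 1
  0+0 = 0
  1+0 = 1
  1+0 = 1
  0+0 = 0
  1+1 = 0 carry 1
  0+1+1 = 0 carry 1
  0+0+1 = 1
  1+1 = 0 carry 1
  0+0+1 = 1
  0+1 = 1
  1+1 = 0 carry 1
  0+0+1 = 1
  1+0 = 1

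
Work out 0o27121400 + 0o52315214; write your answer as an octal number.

Add column by column in base 8, right to left:
  0+4 = 4
  0+1 = 1
  4+2 = 6
  1+5 = 6
  2+1 = 3
  1+3 = 4
  7+2 = 1 carry 1
  2+5+1 = 0 carry 1
  final carry 1

0o101436614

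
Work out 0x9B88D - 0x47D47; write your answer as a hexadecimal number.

0x53B46

Subtract column by column in base 16:
  D-7 → 6
  8-4 → 4
  8-D → B (borrow)
  B-7-1 → 3
  9-4 → 5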